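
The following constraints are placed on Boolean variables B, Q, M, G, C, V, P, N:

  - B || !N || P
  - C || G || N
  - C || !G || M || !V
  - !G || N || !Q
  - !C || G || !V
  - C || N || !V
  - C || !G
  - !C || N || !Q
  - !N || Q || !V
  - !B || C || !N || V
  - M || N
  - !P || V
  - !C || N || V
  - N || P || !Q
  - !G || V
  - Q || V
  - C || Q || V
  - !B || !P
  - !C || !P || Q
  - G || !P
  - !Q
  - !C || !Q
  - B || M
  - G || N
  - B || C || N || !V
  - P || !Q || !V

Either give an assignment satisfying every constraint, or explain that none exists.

B = True; Q = False; M = True; G = True; C = True; V = True; P = False; N = False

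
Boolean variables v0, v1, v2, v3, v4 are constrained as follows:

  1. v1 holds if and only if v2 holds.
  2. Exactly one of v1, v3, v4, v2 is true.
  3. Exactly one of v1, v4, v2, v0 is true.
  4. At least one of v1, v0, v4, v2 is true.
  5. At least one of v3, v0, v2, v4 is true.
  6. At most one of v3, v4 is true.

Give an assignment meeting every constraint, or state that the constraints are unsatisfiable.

v0 = False; v1 = False; v2 = False; v3 = False; v4 = True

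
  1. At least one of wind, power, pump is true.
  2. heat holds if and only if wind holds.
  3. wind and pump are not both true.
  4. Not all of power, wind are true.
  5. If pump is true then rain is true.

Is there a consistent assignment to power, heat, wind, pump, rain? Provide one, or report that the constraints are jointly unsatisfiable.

power=T, heat=F, wind=F, pump=F, rain=T

  (1) {wind, power, pump}: 1 true — at least one ✓
  (2) heat=F, wind=F — same ✓
  (3) wind=F, pump=F — not both ✓
  (4) {power, wind}: 1/2 true — not all ✓
  (5) pump=F ⇒ rain: vacuous ✓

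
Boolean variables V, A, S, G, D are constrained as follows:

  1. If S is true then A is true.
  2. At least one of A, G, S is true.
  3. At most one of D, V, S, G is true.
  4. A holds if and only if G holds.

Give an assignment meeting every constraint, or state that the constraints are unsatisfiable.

V = False, A = True, S = False, G = True, D = False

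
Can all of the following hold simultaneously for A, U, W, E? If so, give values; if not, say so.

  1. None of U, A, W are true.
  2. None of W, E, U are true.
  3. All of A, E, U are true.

UNSATISFIABLE

Case A = True:
  Constraint (1) is violated (A=T) — contradiction.
Case A = False:
  Constraint (3) is violated (A=F) — contradiction.
Both cases fail — unsatisfiable.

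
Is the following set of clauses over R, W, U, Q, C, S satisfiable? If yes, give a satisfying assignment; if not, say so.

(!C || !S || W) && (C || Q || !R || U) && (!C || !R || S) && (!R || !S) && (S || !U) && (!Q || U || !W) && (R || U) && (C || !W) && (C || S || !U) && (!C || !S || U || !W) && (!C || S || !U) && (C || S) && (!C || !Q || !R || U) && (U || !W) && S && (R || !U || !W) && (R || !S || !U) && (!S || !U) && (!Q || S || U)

UNSATISFIABLE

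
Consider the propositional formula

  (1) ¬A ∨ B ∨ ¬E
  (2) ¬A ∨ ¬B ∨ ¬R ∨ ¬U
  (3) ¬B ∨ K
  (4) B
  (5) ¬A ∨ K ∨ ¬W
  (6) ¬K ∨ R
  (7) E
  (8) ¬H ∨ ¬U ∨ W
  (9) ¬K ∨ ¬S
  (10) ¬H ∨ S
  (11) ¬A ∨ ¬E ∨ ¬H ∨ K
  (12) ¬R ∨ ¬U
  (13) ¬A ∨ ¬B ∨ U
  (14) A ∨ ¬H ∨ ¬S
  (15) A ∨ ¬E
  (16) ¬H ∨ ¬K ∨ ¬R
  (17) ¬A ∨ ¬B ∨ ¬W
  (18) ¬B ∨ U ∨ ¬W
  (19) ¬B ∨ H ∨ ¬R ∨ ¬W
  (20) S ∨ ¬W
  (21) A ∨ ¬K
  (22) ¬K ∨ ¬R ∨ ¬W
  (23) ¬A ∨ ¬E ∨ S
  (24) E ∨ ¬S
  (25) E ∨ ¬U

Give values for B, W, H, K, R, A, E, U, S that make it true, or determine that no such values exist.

The formula is unsatisfiable.

Case A = True:
  (B) forces B = True.
  (¬B ∨ K) forces K = True.
  (¬K ∨ R) forces R = True.
  (¬A ∨ ¬B ∨ ¬R ∨ ¬U) forces U = False.
  Clause (¬A ∨ ¬B ∨ U) is falsified — contradiction.
Case A = False:
  (B) forces B = True.
  (¬B ∨ K) forces K = True.
  Clause (A ∨ ¬K) is falsified — contradiction.
Both cases fail, so the formula is unsatisfiable.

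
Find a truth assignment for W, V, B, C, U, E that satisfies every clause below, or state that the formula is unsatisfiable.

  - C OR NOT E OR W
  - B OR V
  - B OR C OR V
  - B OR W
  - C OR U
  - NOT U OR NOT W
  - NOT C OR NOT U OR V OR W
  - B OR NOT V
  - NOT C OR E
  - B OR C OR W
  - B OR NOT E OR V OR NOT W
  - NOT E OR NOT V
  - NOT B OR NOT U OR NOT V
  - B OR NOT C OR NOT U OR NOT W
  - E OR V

W = True, V = False, B = True, C = True, U = False, E = True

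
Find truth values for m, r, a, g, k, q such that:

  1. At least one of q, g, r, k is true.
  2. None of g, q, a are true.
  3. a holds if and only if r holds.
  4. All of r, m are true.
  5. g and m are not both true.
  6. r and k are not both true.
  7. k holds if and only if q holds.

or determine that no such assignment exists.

UNSATISFIABLE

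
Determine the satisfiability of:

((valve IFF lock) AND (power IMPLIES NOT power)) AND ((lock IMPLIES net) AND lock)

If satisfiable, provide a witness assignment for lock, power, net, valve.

lock: True; power: False; net: True; valve: True

  (valve IFF lock) AND (power IMPLIES NOT power) = True
    valve IFF lock = True
    power IMPLIES NOT power = True
      NOT power = True
  (lock IMPLIES net) AND lock = True
    lock IMPLIES net = True
Both conjuncts True, so the formula holds.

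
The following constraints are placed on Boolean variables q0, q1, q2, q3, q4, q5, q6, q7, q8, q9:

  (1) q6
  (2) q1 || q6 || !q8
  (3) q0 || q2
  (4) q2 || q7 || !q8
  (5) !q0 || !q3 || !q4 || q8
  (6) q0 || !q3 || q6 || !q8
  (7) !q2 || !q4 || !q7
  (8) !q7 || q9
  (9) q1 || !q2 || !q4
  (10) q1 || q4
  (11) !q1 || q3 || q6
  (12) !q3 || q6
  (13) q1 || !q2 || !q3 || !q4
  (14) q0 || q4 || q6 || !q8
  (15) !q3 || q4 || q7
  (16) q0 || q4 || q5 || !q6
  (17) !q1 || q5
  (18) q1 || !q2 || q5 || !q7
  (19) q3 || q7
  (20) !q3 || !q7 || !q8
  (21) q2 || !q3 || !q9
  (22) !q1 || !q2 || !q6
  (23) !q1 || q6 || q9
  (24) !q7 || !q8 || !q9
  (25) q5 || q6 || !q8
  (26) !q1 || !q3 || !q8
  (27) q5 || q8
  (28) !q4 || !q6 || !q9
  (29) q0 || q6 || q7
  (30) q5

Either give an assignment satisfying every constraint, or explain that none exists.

Unit clause (q6) forces q6 = True.
Unit clause (q5) forces q5 = True.
Try q0 = False:
  (q0 || q2) forces q2 = True.
  (!q1 || !q2 || !q6) forces q1 = False.
  (q1 || !q2 || !q4) forces q4 = False.
  clause (q1 || q4) is falsified — backtrack.
So q0 = True.
Set q1 = True.
  then (!q1 || !q2 || !q6) forces q2 = False.
Set q3 = False.
  then (q3 || q7) forces q7 = True.
  then (!q7 || q9) forces q9 = True.
  then (!q7 || !q8 || !q9) forces q8 = False.
  then (!q4 || !q6 || !q9) forces q4 = False.
All clauses satisfied.

q0=T, q1=T, q2=F, q3=F, q4=F, q5=T, q6=T, q7=T, q8=F, q9=T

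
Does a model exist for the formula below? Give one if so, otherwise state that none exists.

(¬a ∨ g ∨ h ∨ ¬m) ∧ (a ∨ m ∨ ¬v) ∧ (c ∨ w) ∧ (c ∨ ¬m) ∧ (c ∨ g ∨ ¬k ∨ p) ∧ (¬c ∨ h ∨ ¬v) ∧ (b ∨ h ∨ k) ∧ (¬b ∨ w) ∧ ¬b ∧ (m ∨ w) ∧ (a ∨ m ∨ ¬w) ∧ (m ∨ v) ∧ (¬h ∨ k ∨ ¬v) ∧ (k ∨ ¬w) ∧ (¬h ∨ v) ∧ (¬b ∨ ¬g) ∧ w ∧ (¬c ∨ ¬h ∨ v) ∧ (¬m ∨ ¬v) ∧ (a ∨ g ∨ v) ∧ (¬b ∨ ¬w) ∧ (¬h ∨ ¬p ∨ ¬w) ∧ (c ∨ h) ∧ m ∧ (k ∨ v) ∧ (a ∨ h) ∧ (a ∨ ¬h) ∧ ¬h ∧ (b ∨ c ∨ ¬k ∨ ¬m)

Unit clause (¬b) forces b = False.
Unit clause (w) forces w = True.
Unit clause (m) forces m = True.
Unit clause (¬h) forces h = False.
In (c ∨ ¬m) only c is left, so c = True.
In (¬c ∨ h ∨ ¬v) only ¬v is left, so v = False.
In (b ∨ h ∨ k) only k is left, so k = True.
In (a ∨ h) only a is left, so a = True.
In (¬a ∨ g ∨ h ∨ ¬m) only g is left, so g = True.
Set p = False.
All clauses satisfied.

k=T, g=T, a=T, c=T, m=T, h=F, w=T, b=F, p=F, v=F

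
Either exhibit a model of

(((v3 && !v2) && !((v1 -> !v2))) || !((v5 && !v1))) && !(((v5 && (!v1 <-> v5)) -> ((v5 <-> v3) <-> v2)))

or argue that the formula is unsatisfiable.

Case v5 = True: the formula simplifies to (((v3 && !v2) && !((v1 -> !v2))) || !(!v1)) && !((!v1 -> (v3 <-> v2))).
  v1 = True: the conjunct !((!v1 -> (v3 <-> v2))) becomes !((False -> (v3 <-> v2))) = False.
  v1 = False: the conjunct ((v3 && !v2) && !((v1 -> !v2))) || !(!v1) becomes ((v3 && !v2) && False) || !True = False.
Case v5 = False: the conjunct !(((v5 && (!v1 <-> v5)) -> ((v5 <-> v3) <-> v2))) becomes !((False -> (!v3 <-> v2))) = False.
Both cases fail — unsatisfiable.

Unsatisfiable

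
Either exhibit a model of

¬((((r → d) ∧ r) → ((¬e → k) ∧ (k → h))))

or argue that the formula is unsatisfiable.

r=T, k=T, e=F, h=F, d=T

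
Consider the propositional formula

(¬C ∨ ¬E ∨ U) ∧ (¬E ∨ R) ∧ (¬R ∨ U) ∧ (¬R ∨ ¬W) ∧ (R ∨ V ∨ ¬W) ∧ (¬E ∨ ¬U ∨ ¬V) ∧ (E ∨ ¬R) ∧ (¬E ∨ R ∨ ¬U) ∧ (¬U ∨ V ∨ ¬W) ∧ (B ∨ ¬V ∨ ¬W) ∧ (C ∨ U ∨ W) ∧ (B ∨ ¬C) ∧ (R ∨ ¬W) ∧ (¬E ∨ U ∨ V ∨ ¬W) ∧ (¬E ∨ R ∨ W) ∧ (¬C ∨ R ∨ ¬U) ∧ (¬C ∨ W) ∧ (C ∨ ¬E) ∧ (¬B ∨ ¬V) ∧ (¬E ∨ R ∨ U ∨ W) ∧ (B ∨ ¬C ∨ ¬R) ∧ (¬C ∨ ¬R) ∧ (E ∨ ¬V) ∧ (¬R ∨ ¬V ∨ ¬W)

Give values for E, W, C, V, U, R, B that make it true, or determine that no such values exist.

E = False, W = False, C = False, V = False, U = True, R = False, B = True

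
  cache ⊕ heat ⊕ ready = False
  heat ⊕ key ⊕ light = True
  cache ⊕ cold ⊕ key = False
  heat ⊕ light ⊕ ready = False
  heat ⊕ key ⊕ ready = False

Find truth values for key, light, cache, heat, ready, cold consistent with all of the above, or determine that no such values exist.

key: False; light: False; cache: False; heat: True; ready: True; cold: False

cache ⊕ heat ⊕ ready = F ⊕ T ⊕ T = False ✓
heat ⊕ key ⊕ light = T ⊕ F ⊕ F = True ✓
cache ⊕ cold ⊕ key = F ⊕ F ⊕ F = False ✓
heat ⊕ light ⊕ ready = T ⊕ F ⊕ T = False ✓
heat ⊕ key ⊕ ready = T ⊕ F ⊕ T = False ✓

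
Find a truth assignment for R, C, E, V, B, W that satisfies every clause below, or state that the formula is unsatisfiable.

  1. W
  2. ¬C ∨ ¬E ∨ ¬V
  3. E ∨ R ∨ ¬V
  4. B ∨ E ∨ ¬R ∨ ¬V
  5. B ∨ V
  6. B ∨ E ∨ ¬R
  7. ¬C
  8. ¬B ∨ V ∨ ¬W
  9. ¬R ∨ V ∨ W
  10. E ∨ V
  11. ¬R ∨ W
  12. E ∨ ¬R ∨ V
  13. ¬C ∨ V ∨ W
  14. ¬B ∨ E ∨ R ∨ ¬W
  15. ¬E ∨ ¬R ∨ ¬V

R = True, C = False, E = False, V = True, B = True, W = True

Unit clause (W) forces W = True.
Unit clause (¬C) forces C = False.
Set R = True.
Set E = False.
  then (B ∨ E ∨ ¬R) forces B = True.
  then (¬B ∨ V ∨ ¬W) forces V = True.
All clauses satisfied.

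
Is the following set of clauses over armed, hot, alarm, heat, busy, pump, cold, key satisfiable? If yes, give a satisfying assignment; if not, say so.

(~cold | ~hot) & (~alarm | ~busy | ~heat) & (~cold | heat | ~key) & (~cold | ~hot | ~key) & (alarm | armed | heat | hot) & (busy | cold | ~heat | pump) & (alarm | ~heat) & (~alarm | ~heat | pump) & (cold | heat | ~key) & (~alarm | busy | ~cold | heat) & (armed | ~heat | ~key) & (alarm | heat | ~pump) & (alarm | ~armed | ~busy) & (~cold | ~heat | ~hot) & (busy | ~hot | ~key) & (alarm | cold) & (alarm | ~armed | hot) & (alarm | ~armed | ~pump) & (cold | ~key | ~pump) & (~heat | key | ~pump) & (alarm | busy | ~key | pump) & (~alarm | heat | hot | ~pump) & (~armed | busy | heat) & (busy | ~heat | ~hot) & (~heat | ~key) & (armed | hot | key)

armed = False, hot = True, alarm = True, heat = False, busy = True, pump = False, cold = False, key = False

Set armed = False.
Set hot = True.
  then (~cold | ~hot) forces cold = False.
  then (alarm | cold) forces alarm = True.
Set heat = False.
  then (cold | heat | ~key) forces key = False.
Set busy = True.
Set pump = False.
All clauses satisfied.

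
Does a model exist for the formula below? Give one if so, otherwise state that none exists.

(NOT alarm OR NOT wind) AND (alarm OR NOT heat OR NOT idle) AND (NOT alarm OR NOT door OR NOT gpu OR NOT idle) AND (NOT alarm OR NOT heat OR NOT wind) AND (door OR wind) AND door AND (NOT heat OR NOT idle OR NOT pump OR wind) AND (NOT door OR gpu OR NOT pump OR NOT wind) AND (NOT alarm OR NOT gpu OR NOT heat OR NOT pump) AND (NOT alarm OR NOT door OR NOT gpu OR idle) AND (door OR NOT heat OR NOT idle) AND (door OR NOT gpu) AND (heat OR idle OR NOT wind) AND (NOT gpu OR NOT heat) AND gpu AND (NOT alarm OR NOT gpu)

Unit clause (door) forces door = True.
Unit clause (gpu) forces gpu = True.
In (NOT alarm OR NOT gpu) only NOT alarm is left, so alarm = False.
In (NOT gpu OR NOT heat) only NOT heat is left, so heat = False.
Set idle = True.
Set wind = False.
Set pump = True.
All clauses satisfied.

idle=T, wind=F, alarm=F, pump=T, heat=F, door=T, gpu=T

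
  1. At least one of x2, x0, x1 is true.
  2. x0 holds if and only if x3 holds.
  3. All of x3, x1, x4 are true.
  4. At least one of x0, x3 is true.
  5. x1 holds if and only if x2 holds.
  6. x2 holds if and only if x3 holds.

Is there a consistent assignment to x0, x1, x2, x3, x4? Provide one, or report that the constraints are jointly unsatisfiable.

x0 = True, x1 = True, x2 = True, x3 = True, x4 = True

  (1) {x2, x0, x1}: 3 true — at least one ✓
  (2) x0=T, x3=T — same ✓
  (3) {x3, x1, x4}: all 3 true ✓
  (4) {x0, x3}: 2 true — at least one ✓
  (5) x1=T, x2=T — same ✓
  (6) x2=T, x3=T — same ✓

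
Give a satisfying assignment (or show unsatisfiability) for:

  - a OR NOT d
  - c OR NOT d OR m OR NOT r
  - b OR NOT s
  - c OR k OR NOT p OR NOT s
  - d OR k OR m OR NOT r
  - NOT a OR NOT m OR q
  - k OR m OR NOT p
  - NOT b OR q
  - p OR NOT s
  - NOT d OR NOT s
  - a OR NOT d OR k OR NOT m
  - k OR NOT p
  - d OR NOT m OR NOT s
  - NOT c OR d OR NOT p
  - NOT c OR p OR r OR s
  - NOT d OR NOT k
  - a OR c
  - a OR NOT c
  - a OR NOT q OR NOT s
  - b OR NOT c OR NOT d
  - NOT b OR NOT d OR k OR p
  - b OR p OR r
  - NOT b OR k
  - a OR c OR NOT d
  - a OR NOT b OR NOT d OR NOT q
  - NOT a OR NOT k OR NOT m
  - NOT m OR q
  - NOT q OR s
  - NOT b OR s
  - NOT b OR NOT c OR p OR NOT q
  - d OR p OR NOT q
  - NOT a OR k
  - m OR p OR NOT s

r = False, c = False, q = True, s = True, p = True, a = True, k = True, m = False, d = False, b = True

Set r = False.
Set c = False.
  then (a OR c) forces a = True.
  then (NOT a OR k) forces k = True.
  then (NOT d OR NOT k) forces d = False.
  then (NOT a OR NOT k OR NOT m) forces m = False.
Set q = True.
  then (NOT q OR s) forces s = True.
  then (d OR p OR NOT q) forces p = True.
  then (b OR NOT s) forces b = True.
All clauses satisfied.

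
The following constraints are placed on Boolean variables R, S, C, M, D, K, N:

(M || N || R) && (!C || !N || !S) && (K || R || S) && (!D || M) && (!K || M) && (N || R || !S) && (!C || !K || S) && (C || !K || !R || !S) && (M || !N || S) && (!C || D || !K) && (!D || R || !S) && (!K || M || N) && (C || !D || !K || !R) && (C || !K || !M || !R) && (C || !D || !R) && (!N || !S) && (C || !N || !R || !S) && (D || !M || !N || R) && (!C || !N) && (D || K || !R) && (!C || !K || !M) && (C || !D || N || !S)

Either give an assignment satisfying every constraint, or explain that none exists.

R=F, S=F, C=F, M=T, D=T, K=T, N=F

Set R = False.
Try S = True:
  (N || R || !S) forces N = True.
  clause (!N || !S) is falsified — backtrack.
So S = False.
  then (K || R || S) forces K = True.
  then (!K || M) forces M = True.
  then (!C || !K || S) forces C = False.
Set D = True.
Set N = False.
All clauses satisfied.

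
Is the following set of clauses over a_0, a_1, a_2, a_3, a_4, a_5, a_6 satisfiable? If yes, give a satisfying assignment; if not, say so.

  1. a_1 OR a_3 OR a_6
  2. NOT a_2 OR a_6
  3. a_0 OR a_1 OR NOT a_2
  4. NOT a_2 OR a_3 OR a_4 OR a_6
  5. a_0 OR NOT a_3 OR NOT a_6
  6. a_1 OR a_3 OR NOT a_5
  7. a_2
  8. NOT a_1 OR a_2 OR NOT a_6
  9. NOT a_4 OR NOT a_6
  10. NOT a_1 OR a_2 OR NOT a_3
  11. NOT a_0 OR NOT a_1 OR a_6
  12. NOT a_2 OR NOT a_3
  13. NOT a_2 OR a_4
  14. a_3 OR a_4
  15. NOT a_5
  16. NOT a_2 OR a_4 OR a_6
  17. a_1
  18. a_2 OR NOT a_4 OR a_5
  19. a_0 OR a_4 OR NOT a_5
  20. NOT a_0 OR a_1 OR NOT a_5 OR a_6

The formula is unsatisfiable.

Case a_2 = True:
  (NOT a_2 OR a_6) forces a_6 = True.
  (NOT a_4 OR NOT a_6) forces a_4 = False.
  Clause (NOT a_2 OR a_4) is falsified — contradiction.
Case a_2 = False:
  Clause (a_2) is falsified — contradiction.
Both cases fail, so the formula is unsatisfiable.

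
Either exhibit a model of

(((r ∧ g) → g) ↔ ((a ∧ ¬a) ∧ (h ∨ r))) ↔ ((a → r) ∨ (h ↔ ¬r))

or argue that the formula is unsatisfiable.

g=T; a=T; h=F; r=F

  (((r ∧ g) → g) ↔ ((a ∧ ¬a) ∧ (h ∨ r))) ↔ ((a → r) ∨ (h ↔ ¬r)) = True
    ((r ∧ g) → g) ↔ ((a ∧ ¬a) ∧ (h ∨ r)) = False
      (r ∧ g) → g = True
        r ∧ g = False
      (a ∧ ¬a) ∧ (h ∨ r) = False
        a ∧ ¬a = False
          ¬a = False
        h ∨ r = False
    (a → r) ∨ (h ↔ ¬r) = False
      a → r = False
      h ↔ ¬r = False
        ¬r = True
The formula evaluates to True.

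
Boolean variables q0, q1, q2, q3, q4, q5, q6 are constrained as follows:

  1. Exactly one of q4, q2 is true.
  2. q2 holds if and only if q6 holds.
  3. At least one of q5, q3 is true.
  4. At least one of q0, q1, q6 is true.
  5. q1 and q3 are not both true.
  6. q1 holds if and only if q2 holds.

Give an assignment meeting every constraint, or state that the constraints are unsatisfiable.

q0: True; q1: False; q2: False; q3: True; q4: True; q5: True; q6: False

  (1) {q4, q2}: 1 true — exactly one ✓
  (2) q2=F, q6=F — same ✓
  (3) {q5, q3}: 2 true — at least one ✓
  (4) {q0, q1, q6}: 1 true — at least one ✓
  (5) q1=F, q3=T — not both ✓
  (6) q1=F, q2=F — same ✓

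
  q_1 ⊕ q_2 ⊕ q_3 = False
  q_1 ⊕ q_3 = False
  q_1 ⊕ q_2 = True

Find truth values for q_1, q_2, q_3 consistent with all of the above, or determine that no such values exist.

q_1=T, q_2=F, q_3=T

q_1 ⊕ q_2 ⊕ q_3 = T ⊕ F ⊕ T = False ✓
q_1 ⊕ q_3 = T ⊕ T = False ✓
q_1 ⊕ q_2 = T ⊕ F = True ✓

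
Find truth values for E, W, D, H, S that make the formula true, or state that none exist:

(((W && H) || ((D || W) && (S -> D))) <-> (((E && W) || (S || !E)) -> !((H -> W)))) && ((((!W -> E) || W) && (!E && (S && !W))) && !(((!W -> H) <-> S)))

UNSATISFIABLE

Case W = True: the conjunct !W is False.
Case W = False: the formula simplifies to ((D && (S -> D)) <-> ((S || !E) -> !(!H))) && ((E && (!E && S)) && !((H <-> S))).
  E = True: the conjunct !E is False.
  E = False: the conjunct E is False.
Both cases fail — unsatisfiable.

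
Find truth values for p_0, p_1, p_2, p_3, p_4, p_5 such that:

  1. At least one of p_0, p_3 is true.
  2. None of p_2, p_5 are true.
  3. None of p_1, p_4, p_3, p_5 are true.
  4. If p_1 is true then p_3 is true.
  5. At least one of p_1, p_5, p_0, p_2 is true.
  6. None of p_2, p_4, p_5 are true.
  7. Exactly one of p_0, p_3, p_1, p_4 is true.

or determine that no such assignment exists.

p_0 = True, p_1 = False, p_2 = False, p_3 = False, p_4 = False, p_5 = False

  (1) {p_0, p_3}: 1 true — at least one ✓
  (2) {p_2, p_5}: 0 true — none ✓
  (3) {p_1, p_4, p_3, p_5}: 0 true — none ✓
  (4) p_1=F ⇒ p_3: vacuous ✓
  (5) {p_1, p_5, p_0, p_2}: 1 true — at least one ✓
  (6) {p_2, p_4, p_5}: 0 true — none ✓
  (7) {p_0, p_3, p_1, p_4}: 1 true — exactly one ✓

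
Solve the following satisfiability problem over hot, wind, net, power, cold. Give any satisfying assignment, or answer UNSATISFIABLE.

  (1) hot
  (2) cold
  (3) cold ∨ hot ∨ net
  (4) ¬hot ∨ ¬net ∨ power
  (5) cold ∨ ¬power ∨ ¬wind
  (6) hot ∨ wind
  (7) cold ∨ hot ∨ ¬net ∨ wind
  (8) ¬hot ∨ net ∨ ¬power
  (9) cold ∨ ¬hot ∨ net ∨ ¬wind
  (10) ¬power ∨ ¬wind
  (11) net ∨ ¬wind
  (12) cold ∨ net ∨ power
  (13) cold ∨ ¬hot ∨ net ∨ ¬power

hot: True; wind: False; net: True; power: True; cold: True

Unit clause (hot) forces hot = True.
Unit clause (cold) forces cold = True.
Try wind = True:
  (¬power ∨ ¬wind) forces power = False.
  (¬hot ∨ ¬net ∨ power) forces net = False.
  clause (net ∨ ¬wind) is falsified — backtrack.
So wind = False.
Set net = True.
  then (¬hot ∨ ¬net ∨ power) forces power = True.
All clauses satisfied.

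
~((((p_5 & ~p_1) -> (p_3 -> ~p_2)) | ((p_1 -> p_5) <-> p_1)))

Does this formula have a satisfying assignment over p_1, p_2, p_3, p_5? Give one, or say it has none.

p_1 = False, p_2 = True, p_3 = True, p_5 = True

  ~((((p_5 & ~p_1) -> (p_3 -> ~p_2)) | ((p_1 -> p_5) <-> p_1))) = True
    ((p_5 & ~p_1) -> (p_3 -> ~p_2)) | ((p_1 -> p_5) <-> p_1) = False
      (p_5 & ~p_1) -> (p_3 -> ~p_2) = False
        p_5 & ~p_1 = True
          ~p_1 = True
        p_3 -> ~p_2 = False
          ~p_2 = False
      (p_1 -> p_5) <-> p_1 = False
        p_1 -> p_5 = True
The formula evaluates to True.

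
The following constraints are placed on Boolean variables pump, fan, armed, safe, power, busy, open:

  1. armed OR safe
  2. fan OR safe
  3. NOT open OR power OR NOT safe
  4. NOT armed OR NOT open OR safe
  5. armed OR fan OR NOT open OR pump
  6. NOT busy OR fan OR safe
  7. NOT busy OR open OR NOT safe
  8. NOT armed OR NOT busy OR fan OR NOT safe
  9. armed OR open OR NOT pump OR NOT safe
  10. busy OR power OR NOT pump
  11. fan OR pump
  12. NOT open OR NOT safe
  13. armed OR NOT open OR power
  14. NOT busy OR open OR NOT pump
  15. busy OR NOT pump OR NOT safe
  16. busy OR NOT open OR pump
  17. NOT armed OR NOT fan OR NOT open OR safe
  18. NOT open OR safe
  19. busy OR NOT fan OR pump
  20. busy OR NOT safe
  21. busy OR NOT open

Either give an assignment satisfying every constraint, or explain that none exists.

pump=T; fan=T; armed=T; safe=F; power=T; busy=F; open=F

Set pump = True.
Try fan = False:
  (fan OR safe) forces safe = True.
  (NOT open OR NOT safe) forces open = False.
  (NOT busy OR open OR NOT safe) forces busy = False.
  clause (busy OR NOT pump OR NOT safe) is falsified — backtrack.
So fan = True.
Try armed = False:
  (armed OR safe) forces safe = True.
  (armed OR open OR NOT pump OR NOT safe) forces open = True.
  clause (NOT open OR NOT safe) is falsified — backtrack.
So armed = True.
Set safe = False.
  then (NOT armed OR NOT open OR safe) forces open = False.
  then (NOT busy OR open OR NOT pump) forces busy = False.
  then (busy OR power OR NOT pump) forces power = True.
All clauses satisfied.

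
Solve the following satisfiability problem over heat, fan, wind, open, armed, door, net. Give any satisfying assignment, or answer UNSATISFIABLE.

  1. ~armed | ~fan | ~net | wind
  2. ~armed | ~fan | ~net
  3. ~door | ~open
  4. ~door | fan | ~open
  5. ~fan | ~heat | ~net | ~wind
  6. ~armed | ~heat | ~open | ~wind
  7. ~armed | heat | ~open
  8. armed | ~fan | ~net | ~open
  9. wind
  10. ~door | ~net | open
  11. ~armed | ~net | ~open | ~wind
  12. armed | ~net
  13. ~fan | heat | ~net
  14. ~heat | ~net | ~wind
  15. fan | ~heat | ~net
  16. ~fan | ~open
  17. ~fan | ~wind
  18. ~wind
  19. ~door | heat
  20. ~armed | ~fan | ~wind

Unsatisfiable — no assignment works.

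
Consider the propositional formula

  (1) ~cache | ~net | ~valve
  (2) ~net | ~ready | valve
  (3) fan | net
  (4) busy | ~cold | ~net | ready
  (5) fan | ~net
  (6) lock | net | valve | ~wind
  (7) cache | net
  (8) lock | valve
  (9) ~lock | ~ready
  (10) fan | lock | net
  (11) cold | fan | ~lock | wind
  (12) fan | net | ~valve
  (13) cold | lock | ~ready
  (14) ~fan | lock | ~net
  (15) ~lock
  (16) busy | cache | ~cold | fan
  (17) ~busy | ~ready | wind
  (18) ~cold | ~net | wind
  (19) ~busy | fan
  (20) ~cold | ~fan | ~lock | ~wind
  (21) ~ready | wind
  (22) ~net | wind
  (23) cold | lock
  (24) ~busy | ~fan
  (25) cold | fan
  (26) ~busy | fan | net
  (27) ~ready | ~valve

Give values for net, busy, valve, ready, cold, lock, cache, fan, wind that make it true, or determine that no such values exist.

Unit clause (~lock) forces lock = False.
In (cold | lock) only cold is left, so cold = True.
In (lock | valve) only valve is left, so valve = True.
In (~ready | ~valve) only ~ready is left, so ready = False.
Try net = True:
  (~cache | ~net | ~valve) forces cache = False.
  (busy | ~cold | ~net | ready) forces busy = True.
  (fan | ~net) forces fan = True.
  clause (~fan | lock | ~net) is falsified — backtrack.
So net = False.
  then (fan | net) forces fan = True.
  then (cache | net) forces cache = True.
  then (~busy | ~fan) forces busy = False.
Set wind = True.
All clauses satisfied.

net=F, busy=F, valve=T, ready=F, cold=T, lock=F, cache=T, fan=T, wind=T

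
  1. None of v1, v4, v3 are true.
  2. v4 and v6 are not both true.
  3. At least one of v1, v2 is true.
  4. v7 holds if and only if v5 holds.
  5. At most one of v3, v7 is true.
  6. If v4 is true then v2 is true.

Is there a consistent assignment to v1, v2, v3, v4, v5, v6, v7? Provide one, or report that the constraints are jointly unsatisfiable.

v1: False; v2: True; v3: False; v4: False; v5: False; v6: True; v7: False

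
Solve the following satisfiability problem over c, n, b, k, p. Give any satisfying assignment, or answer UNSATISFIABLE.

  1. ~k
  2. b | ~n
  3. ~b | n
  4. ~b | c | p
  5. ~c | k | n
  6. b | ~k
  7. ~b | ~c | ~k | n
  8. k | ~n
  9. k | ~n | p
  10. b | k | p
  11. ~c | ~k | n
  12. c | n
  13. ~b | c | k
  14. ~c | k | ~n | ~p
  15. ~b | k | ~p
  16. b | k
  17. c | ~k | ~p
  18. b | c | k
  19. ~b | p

Case k = True:
  Clause (~k) is falsified — contradiction.
Case k = False:
  (k | ~n) forces n = False.
  (~b | n) forces b = False.
  Clause (b | k) is falsified — contradiction.
Both cases fail, so the formula is unsatisfiable.

The formula is unsatisfiable.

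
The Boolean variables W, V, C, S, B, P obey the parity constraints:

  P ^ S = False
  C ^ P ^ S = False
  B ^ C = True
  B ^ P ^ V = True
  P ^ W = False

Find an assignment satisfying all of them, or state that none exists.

W = False, V = False, C = False, S = False, B = True, P = False

P ^ S = F ^ F = False ✓
C ^ P ^ S = F ^ F ^ F = False ✓
B ^ C = T ^ F = True ✓
B ^ P ^ V = T ^ F ^ F = True ✓
P ^ W = F ^ F = False ✓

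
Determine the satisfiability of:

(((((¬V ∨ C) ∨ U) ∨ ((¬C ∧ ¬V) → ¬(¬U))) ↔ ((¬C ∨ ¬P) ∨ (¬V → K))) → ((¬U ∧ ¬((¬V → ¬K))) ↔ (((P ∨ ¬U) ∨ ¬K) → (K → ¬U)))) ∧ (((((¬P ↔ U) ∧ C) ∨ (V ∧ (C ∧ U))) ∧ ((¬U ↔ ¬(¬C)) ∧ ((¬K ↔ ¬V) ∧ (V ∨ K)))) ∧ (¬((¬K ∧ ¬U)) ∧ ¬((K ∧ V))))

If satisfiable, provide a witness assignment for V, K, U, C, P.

The formula is unsatisfiable.

Case C = True: the formula simplifies to ((¬P ∨ (¬V → K)) → ((¬U ∧ ¬((¬V → ¬K))) ↔ (((P ∨ ¬U) ∨ ¬K) → (K → ¬U)))) ∧ ((((¬P ↔ U) ∨ (V ∧ U)) ∧ (¬U ∧ ((¬K ↔ ¬V) ∧ (V ∨ K)))) ∧ (¬((¬K ∧ ¬U)) ∧ ¬((K ∧ V)))).
  U = True: the conjunct ¬U is False.
  U = False: simplifies to ((¬P ∨ (¬V → K)) → ¬((¬V → ¬K))) ∧ ((P ∧ ((¬K ↔ ¬V) ∧ (V ∨ K))) ∧ (¬(¬K) ∧ ¬((K ∧ V)))).
    K = True: simplifies to ¬V ∧ ((P ∧ V) ∧ ¬V).
      V = True: the conjunct ¬V is False.
      V = False: the conjunct V is False.
    K = False: the conjunct ¬(¬K) becomes ¬(¬False) = False.
Case C = False: the conjunct ((¬P ↔ U) ∧ C) ∨ (V ∧ (C ∧ U)) becomes ((¬P ↔ U) ∧ False) ∨ (V ∧ False) = False.
Both cases fail — unsatisfiable.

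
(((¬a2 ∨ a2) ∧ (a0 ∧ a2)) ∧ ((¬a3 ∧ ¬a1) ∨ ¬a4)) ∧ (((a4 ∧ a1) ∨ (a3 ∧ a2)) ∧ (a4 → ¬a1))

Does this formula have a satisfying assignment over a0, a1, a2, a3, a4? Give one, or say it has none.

a0: True, a1: False, a2: True, a3: True, a4: False

  ((¬a2 ∨ a2) ∧ (a0 ∧ a2)) ∧ ((¬a3 ∧ ¬a1) ∨ ¬a4) = True
    (¬a2 ∨ a2) ∧ (a0 ∧ a2) = True
      ¬a2 ∨ a2 = True
        ¬a2 = False
      a0 ∧ a2 = True
    (¬a3 ∧ ¬a1) ∨ ¬a4 = True
      ¬a3 ∧ ¬a1 = False
        ¬a3 = False
        ¬a1 = True
      ¬a4 = True
  ((a4 ∧ a1) ∨ (a3 ∧ a2)) ∧ (a4 → ¬a1) = True
    (a4 ∧ a1) ∨ (a3 ∧ a2) = True
      a4 ∧ a1 = False
      a3 ∧ a2 = True
    a4 → ¬a1 = True
      ¬a1 = True
Both conjuncts True, so the formula holds.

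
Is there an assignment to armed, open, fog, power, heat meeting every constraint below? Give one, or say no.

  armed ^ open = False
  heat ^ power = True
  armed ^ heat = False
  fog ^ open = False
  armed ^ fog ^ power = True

armed = False; open = False; fog = False; power = True; heat = False

armed ^ open = F ^ F = False ✓
heat ^ power = F ^ T = True ✓
armed ^ heat = F ^ F = False ✓
fog ^ open = F ^ F = False ✓
armed ^ fog ^ power = F ^ F ^ T = True ✓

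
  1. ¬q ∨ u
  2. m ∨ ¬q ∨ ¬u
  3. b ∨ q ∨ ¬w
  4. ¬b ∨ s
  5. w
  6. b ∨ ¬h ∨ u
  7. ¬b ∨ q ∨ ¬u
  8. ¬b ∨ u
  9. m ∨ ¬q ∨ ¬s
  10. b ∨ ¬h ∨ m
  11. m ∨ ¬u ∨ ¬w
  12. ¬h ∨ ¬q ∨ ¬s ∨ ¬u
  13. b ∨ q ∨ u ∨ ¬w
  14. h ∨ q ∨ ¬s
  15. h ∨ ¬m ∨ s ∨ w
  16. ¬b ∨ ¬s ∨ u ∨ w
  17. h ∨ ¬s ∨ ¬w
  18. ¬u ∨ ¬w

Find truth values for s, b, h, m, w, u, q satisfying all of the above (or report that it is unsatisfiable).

Case w = True:
  (¬u ∨ ¬w) forces u = False.
  (¬q ∨ u) forces q = False.
  (b ∨ q ∨ ¬w) forces b = True.
  Clause (¬b ∨ u) is falsified — contradiction.
Case w = False:
  Clause (w) is falsified — contradiction.
Both cases fail, so the formula is unsatisfiable.

Unsatisfiable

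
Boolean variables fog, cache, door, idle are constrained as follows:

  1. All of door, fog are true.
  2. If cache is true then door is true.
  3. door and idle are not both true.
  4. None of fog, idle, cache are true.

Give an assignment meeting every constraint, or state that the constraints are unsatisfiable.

Case fog = True:
  Constraint (4) is violated (fog=T) — contradiction.
Case fog = False:
  Constraint (1) is violated (fog=F) — contradiction.
Both cases fail — unsatisfiable.

Unsatisfiable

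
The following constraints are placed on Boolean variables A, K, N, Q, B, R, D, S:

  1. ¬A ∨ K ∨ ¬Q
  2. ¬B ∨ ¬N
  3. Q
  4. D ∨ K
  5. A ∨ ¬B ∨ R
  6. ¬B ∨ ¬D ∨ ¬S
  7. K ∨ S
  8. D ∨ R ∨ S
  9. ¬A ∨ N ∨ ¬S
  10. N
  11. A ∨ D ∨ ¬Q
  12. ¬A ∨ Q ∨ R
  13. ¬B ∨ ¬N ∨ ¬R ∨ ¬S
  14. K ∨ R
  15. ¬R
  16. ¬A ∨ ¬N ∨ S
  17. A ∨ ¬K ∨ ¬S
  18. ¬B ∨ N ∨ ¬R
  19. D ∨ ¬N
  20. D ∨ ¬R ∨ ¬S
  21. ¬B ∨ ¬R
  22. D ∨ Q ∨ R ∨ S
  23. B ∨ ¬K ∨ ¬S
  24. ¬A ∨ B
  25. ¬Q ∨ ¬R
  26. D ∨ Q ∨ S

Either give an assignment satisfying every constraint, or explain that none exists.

A = False; K = True; N = True; Q = True; B = False; R = False; D = True; S = False

Unit clause (Q) forces Q = True.
Unit clause (N) forces N = True.
Unit clause (¬R) forces R = False.
In (D ∨ ¬N) only D is left, so D = True.
In (¬B ∨ ¬N) only ¬B is left, so B = False.
In (K ∨ R) only K is left, so K = True.
In (B ∨ ¬K ∨ ¬S) only ¬S is left, so S = False.
In (¬A ∨ B) only ¬A is left, so A = False.
All clauses satisfied.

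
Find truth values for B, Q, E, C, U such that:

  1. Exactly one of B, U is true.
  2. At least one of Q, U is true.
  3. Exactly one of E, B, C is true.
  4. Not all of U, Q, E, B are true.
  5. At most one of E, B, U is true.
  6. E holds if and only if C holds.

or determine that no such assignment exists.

B = True, Q = True, E = False, C = False, U = False

  (1) {B, U}: 1 true — exactly one ✓
  (2) {Q, U}: 1 true — at least one ✓
  (3) {E, B, C}: 1 true — exactly one ✓
  (4) {U, Q, E, B}: 2/4 true — not all ✓
  (5) {E, B, U}: 1 true — at most one ✓
  (6) E=F, C=F — same ✓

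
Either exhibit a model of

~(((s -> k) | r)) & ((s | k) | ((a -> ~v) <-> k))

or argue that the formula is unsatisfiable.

r = False, v = False, k = False, s = True, a = True

  ~(((s -> k) | r)) = True
    (s -> k) | r = False
      s -> k = False
  (s | k) | ((a -> ~v) <-> k) = True
    s | k = True
    (a -> ~v) <-> k = False
      a -> ~v = True
        ~v = True
Both conjuncts True, so the formula holds.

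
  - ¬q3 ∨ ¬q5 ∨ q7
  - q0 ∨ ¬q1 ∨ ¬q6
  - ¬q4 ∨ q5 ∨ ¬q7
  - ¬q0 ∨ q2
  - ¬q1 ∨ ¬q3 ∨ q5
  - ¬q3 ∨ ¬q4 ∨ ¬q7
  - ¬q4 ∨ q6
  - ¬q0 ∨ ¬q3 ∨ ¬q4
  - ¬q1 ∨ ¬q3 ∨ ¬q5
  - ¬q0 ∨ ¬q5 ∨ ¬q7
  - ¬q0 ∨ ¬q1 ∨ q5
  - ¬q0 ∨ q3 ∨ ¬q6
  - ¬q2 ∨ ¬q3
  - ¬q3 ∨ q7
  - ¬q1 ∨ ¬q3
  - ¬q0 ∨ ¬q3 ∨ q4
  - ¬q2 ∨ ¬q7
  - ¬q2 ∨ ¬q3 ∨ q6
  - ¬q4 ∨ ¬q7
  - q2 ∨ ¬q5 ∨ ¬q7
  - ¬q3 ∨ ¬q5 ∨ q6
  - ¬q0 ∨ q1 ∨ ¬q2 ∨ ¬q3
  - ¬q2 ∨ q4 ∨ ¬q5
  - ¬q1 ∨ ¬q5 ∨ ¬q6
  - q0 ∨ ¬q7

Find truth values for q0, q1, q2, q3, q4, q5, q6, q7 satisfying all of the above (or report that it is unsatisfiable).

q0: False, q1: False, q2: True, q3: False, q4: True, q5: True, q6: True, q7: False

Set q0 = False.
  then (q0 ∨ ¬q7) forces q7 = False.
  then (¬q3 ∨ q7) forces q3 = False.
Set q1 = False.
Set q2 = True.
Set q4 = True.
  then (¬q4 ∨ q6) forces q6 = True.
Set q5 = True.
All clauses satisfied.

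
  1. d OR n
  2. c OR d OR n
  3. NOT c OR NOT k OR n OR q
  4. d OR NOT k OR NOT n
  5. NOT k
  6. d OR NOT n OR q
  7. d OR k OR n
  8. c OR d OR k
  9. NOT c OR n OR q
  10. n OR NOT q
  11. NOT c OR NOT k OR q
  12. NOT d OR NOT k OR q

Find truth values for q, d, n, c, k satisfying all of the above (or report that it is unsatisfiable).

Unit clause (NOT k) forces k = False.
Set q = True.
  then (n OR NOT q) forces n = True.
Set d = True.
Set c = True.
All clauses satisfied.

q = True; d = True; n = True; c = True; k = False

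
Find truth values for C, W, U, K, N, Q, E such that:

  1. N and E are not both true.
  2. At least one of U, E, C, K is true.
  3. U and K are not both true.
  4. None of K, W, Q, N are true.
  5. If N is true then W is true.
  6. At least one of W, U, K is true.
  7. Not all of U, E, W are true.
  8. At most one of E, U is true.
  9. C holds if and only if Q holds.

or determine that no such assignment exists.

C = False; W = False; U = True; K = False; N = False; Q = False; E = False

  (1) N=F, E=F — not both ✓
  (2) {U, E, C, K}: 1 true — at least one ✓
  (3) U=T, K=F — not both ✓
  (4) {K, W, Q, N}: 0 true — none ✓
  (5) N=F ⇒ W: vacuous ✓
  (6) {W, U, K}: 1 true — at least one ✓
  (7) {U, E, W}: 1/3 true — not all ✓
  (8) {E, U}: 1 true — at most one ✓
  (9) C=F, Q=F — same ✓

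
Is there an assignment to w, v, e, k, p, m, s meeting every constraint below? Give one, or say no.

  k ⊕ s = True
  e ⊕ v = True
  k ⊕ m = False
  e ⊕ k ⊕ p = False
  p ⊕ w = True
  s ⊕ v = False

w: True; v: False; e: True; k: True; p: False; m: True; s: False

k ⊕ s = T ⊕ F = True ✓
e ⊕ v = T ⊕ F = True ✓
k ⊕ m = T ⊕ T = False ✓
e ⊕ k ⊕ p = T ⊕ T ⊕ F = False ✓
p ⊕ w = F ⊕ T = True ✓
s ⊕ v = F ⊕ F = False ✓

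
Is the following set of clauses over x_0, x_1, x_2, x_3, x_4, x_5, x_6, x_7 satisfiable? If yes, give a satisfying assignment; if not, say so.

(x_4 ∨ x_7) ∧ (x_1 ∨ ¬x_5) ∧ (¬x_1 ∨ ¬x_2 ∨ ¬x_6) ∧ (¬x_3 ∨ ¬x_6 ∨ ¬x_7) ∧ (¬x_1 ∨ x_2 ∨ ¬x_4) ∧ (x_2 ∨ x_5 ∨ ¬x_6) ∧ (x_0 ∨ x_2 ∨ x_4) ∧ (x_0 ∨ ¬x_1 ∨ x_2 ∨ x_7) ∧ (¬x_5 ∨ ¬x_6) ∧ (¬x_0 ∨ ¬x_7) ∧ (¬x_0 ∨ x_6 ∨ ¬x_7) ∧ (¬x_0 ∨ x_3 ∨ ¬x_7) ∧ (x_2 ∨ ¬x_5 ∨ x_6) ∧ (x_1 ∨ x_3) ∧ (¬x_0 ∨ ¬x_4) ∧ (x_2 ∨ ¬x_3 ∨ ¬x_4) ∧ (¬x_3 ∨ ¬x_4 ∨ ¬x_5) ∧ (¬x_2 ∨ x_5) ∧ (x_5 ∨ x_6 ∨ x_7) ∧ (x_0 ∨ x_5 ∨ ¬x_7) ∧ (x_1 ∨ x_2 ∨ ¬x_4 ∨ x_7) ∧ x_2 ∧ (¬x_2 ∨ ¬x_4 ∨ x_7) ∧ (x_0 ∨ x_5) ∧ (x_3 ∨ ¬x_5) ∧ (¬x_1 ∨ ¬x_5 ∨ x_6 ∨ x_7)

x_0 = False, x_1 = True, x_2 = True, x_3 = True, x_4 = False, x_5 = True, x_6 = False, x_7 = True

Unit clause (x_2) forces x_2 = True.
In (¬x_2 ∨ x_5) only x_5 is left, so x_5 = True.
In (x_3 ∨ ¬x_5) only x_3 is left, so x_3 = True.
In (x_1 ∨ ¬x_5) only x_1 is left, so x_1 = True.
In (¬x_1 ∨ ¬x_2 ∨ ¬x_6) only ¬x_6 is left, so x_6 = False.
In (¬x_3 ∨ ¬x_4 ∨ ¬x_5) only ¬x_4 is left, so x_4 = False.
In (¬x_1 ∨ ¬x_5 ∨ x_6 ∨ x_7) only x_7 is left, so x_7 = True.
In (¬x_0 ∨ ¬x_7) only ¬x_0 is left, so x_0 = False.
All clauses satisfied.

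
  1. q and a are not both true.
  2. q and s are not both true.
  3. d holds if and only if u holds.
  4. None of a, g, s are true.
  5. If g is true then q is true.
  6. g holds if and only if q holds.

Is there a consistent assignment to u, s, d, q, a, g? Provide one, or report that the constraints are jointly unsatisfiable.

u=T; s=F; d=T; q=F; a=F; g=F

  (1) q=F, a=F — not both ✓
  (2) q=F, s=F — not both ✓
  (3) d=T, u=T — same ✓
  (4) {a, g, s}: 0 true — none ✓
  (5) g=F ⇒ q: vacuous ✓
  (6) g=F, q=F — same ✓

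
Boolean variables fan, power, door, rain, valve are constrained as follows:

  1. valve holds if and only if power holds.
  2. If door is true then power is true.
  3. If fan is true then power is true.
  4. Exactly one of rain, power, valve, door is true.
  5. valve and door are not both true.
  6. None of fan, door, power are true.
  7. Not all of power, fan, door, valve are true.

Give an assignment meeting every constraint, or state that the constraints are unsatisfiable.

fan=F, power=F, door=F, rain=T, valve=F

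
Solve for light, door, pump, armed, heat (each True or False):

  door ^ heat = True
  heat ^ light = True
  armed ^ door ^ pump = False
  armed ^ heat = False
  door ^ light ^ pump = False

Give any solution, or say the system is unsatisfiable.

Adding constraints 2, 3, 4, 5 mod 2: every variable appears an even number of times on the left, so the left side is 0.
But the right sides sum to 1 (mod 2). 0 ≠ 1 — the system is inconsistent.

Unsatisfiable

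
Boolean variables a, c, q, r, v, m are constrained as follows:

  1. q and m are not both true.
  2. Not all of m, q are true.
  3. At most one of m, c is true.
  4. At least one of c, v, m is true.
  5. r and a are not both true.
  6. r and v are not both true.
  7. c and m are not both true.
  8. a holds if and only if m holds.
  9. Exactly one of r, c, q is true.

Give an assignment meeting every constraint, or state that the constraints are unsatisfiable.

a=F; c=F; q=T; r=F; v=T; m=F

  (1) q=T, m=F — not both ✓
  (2) {m, q}: 1/2 true — not all ✓
  (3) {m, c}: 0 true — at most one ✓
  (4) {c, v, m}: 1 true — at least one ✓
  (5) r=F, a=F — not both ✓
  (6) r=F, v=T — not both ✓
  (7) c=F, m=F — not both ✓
  (8) a=F, m=F — same ✓
  (9) {r, c, q}: 1 true — exactly one ✓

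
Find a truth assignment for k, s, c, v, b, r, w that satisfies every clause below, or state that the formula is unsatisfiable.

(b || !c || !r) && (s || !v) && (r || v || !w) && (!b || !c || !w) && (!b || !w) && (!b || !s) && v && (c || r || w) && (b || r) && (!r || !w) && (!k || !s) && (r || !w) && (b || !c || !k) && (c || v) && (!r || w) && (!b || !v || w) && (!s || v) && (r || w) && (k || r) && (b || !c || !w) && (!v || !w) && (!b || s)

Unsatisfiable

Case v = True:
  (s || !v) forces s = True.
  (!b || !s) forces b = False.
  (b || r) forces r = True.
  (b || !c || !r) forces c = False.
  (!r || !w) forces w = False.
  Clause (!r || w) is falsified — contradiction.
Case v = False:
  Clause (v) is falsified — contradiction.
Both cases fail, so the formula is unsatisfiable.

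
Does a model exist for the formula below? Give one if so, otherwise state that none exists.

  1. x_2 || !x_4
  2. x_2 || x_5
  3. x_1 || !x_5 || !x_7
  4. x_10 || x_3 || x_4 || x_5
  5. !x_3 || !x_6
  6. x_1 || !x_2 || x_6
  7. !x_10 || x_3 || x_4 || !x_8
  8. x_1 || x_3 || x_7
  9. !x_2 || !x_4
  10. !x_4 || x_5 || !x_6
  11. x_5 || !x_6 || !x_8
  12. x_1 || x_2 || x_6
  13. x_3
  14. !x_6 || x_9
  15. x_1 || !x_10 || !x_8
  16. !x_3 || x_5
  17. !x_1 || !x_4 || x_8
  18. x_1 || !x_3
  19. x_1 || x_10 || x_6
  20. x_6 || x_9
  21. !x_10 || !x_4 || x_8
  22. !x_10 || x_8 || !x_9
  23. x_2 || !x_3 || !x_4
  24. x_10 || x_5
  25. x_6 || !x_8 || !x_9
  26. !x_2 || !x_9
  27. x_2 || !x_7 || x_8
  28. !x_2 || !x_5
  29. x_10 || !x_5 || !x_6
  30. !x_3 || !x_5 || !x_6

x_1: True; x_2: False; x_3: True; x_4: False; x_5: True; x_6: False; x_7: False; x_8: False; x_9: True; x_10: False

Unit clause (x_3) forces x_3 = True.
In (!x_3 || x_5) only x_5 is left, so x_5 = True.
In (x_1 || !x_3) only x_1 is left, so x_1 = True.
In (!x_2 || !x_5) only !x_2 is left, so x_2 = False.
In (!x_3 || !x_5 || !x_6) only !x_6 is left, so x_6 = False.
In (x_2 || !x_4) only !x_4 is left, so x_4 = False.
In (x_6 || x_9) only x_9 is left, so x_9 = True.
In (x_6 || !x_8 || !x_9) only !x_8 is left, so x_8 = False.
In (x_2 || !x_7 || x_8) only !x_7 is left, so x_7 = False.
In (!x_10 || x_8 || !x_9) only !x_10 is left, so x_10 = False.
All clauses satisfied.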